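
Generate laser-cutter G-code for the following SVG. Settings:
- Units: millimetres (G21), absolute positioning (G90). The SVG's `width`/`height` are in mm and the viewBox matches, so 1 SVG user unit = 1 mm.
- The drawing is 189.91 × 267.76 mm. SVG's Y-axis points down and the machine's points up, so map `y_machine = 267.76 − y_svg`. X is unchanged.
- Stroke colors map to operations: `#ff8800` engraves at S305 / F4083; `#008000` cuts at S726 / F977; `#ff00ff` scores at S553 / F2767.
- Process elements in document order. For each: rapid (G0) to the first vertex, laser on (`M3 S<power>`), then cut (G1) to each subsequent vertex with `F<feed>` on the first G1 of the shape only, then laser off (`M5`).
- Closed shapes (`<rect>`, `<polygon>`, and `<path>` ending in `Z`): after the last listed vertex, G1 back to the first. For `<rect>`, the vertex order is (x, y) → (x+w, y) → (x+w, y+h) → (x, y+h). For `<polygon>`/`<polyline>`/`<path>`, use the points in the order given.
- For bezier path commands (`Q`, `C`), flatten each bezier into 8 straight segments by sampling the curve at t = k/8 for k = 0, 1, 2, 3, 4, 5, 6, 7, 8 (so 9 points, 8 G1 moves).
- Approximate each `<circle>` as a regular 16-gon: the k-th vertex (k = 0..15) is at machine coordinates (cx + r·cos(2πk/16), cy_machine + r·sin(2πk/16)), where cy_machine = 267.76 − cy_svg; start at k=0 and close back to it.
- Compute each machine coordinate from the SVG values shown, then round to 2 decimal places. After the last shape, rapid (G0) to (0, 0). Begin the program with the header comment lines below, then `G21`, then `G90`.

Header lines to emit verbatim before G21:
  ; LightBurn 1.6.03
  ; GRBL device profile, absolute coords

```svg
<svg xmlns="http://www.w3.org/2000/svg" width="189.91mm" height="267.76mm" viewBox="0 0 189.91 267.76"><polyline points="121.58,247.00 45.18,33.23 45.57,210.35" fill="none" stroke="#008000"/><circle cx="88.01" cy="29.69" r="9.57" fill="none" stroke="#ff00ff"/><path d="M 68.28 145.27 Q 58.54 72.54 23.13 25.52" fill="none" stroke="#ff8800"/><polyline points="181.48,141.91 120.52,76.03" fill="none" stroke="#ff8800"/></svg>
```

; LightBurn 1.6.03
; GRBL device profile, absolute coords
G21
G90
G0 X121.58 Y20.76
M3 S726
G1 X45.18 Y234.53 F977
G1 X45.57 Y57.41
M5
G0 X97.58 Y238.07
M3 S553
G1 X96.85 Y241.73 F2767
G1 X94.78 Y244.84
G1 X91.67 Y246.91
G1 X88.01 Y247.64
G1 X84.35 Y246.91
G1 X81.24 Y244.84
G1 X79.17 Y241.73
G1 X78.44 Y238.07
G1 X79.17 Y234.41
G1 X81.24 Y231.30
G1 X84.35 Y229.23
G1 X88.01 Y228.50
G1 X91.67 Y229.23
G1 X94.78 Y231.30
G1 X96.85 Y234.41
G1 X97.58 Y238.07
M5
G0 X68.28 Y122.49
M3 S305
G1 X65.44 Y140.27 F4083
G1 X61.81 Y157.25
G1 X57.37 Y173.42
G1 X52.12 Y188.79
G1 X46.08 Y203.36
G1 X39.23 Y217.12
G1 X31.58 Y230.08
G1 X23.13 Y242.24
M5
G0 X181.48 Y125.85
M3 S305
G1 X120.52 Y191.73 F4083
M5
G0 X0.00 Y0.00

Since the viewBox matches the mm dimensions, user units are millimetres directly. The only transform is the Y-flip y_m = 267.76 − y_svg.

Shape 1 is a open polyline drawn with `<polyline>`. Its stroke #008000 means cut at S726, F977. After flipping Y the toolpath is (121.58,20.76) → (45.18,234.53) → (45.57,57.41).

Shape 2 is a circle drawn with `<circle>`. Its stroke #ff00ff means score at S553, F2767. After flipping Y the toolpath is (97.58,238.07) → (96.85,241.73) → (94.78,244.84) → (91.67,246.91) → (88.01,247.64) → (84.35,246.91) → (81.24,244.84) → (79.17,241.73) → (78.44,238.07) → (79.17,234.41) → (81.24,231.30) → (84.35,229.23) → (88.01,228.50) → (91.67,229.23) → (94.78,231.30) → (96.85,234.41) → (97.58,238.07), returning to the start.

Shape 3 is a quadratic bezier drawn with `<path>`. Its stroke #ff8800 means engrave at S305, F4083. After flipping Y the toolpath is (68.28,122.49) → (65.44,140.27) → (61.81,157.25) → (57.37,173.42) → (52.12,188.79) → (46.08,203.36) → (39.23,217.12) → (31.58,230.08) → (23.13,242.24).

Shape 4 is a line segment drawn with `<polyline>`. Its stroke #ff8800 means engrave at S305, F4083. After flipping Y the toolpath is (181.48,125.85) → (120.52,191.73).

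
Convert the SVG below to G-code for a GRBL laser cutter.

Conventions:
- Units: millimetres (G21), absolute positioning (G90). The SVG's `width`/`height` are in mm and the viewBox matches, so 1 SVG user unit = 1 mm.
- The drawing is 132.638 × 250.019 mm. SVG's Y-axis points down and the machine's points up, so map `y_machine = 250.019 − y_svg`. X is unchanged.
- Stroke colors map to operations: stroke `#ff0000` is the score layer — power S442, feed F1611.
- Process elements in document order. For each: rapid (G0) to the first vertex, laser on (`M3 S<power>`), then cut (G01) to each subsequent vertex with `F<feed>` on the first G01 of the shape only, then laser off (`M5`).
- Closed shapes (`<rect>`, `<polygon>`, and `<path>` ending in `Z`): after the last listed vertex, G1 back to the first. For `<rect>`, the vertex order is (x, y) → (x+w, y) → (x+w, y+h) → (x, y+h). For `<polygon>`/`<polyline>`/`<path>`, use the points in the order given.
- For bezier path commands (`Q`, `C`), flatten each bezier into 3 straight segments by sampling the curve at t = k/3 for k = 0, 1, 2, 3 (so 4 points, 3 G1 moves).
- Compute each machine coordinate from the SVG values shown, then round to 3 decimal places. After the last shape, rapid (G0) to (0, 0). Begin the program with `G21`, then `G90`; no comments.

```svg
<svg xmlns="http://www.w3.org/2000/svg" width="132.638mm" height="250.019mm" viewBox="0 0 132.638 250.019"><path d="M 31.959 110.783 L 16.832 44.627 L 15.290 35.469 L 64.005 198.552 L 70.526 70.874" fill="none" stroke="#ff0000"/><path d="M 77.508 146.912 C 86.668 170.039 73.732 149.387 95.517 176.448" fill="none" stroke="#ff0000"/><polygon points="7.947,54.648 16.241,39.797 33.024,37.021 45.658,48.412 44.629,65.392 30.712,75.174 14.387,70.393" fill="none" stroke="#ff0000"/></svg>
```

G21
G90
G0 X31.959 Y139.236
M3 S442
G01 X16.832 Y205.392 F1611
G01 X15.290 Y214.550
G01 X64.005 Y51.467
G01 X70.526 Y179.145
M5
G0 X77.508 Y103.107
M3 S442
G01 X81.407 Y91.184 F1611
G01 X83.201 Y88.116
G01 X95.517 Y73.571
M5
G0 X7.947 Y195.371
M3 S442
G01 X16.241 Y210.222 F1611
G01 X33.024 Y212.998
G01 X45.658 Y201.607
G01 X44.629 Y184.627
G01 X30.712 Y174.845
G01 X14.387 Y179.626
G01 X7.947 Y195.371
M5
G0 X0.000 Y0.000

Since the viewBox matches the mm dimensions, user units are millimetres directly. The only transform is the Y-flip y_m = 250.019 − y_svg.

Shape 1 is a open polyline drawn with `<path>`. Its stroke #ff0000 means score at S442, F1611. After flipping Y the toolpath is (31.959,139.236) → (16.832,205.392) → (15.290,214.550) → (64.005,51.467) → (70.526,179.145).

Shape 2 is a cubic bezier drawn with `<path>`. Its stroke #ff0000 means score at S442, F1611. After flipping Y the toolpath is (77.508,103.107) → (81.407,91.184) → (83.201,88.116) → (95.517,73.571).

Shape 3 is a regular polygon drawn with `<polygon>`. Its stroke #ff0000 means score at S442, F1611. After flipping Y the toolpath is (7.947,195.371) → (16.241,210.222) → (33.024,212.998) → (45.658,201.607) → (44.629,184.627) → (30.712,174.845) → (14.387,179.626) → (7.947,195.371), returning to the start.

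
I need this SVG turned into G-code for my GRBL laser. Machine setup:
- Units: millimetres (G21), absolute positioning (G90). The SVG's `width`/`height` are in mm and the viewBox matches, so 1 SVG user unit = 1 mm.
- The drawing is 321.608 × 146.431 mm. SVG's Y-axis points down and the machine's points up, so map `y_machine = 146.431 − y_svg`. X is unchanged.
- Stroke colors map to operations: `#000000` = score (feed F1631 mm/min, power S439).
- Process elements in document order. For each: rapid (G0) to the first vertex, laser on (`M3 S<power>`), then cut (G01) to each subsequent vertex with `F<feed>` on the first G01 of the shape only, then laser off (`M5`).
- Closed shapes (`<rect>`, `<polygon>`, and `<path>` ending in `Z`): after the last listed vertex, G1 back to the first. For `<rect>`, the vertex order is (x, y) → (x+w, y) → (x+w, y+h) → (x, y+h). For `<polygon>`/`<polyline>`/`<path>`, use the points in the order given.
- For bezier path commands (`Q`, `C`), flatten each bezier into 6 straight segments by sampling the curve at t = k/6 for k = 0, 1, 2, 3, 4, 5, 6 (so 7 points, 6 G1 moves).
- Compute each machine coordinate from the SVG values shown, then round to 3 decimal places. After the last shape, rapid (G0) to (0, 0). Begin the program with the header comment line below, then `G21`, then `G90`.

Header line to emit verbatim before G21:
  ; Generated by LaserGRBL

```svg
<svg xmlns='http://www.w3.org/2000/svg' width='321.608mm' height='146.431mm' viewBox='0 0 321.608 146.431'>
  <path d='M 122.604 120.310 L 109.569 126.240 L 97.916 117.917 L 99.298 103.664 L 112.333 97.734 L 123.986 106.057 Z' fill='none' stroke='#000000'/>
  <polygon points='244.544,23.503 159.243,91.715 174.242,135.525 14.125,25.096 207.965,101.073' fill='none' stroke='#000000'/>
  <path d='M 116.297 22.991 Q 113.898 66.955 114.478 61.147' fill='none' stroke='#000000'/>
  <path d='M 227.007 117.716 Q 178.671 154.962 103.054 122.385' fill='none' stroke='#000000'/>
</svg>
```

; Generated by LaserGRBL
G21
G90
G0 X122.604 Y26.121
M3 S439
G01 X109.569 Y20.191 F1631
G01 X97.916 Y28.514
G01 X99.298 Y42.767
G01 X112.333 Y48.697
G01 X123.986 Y40.374
G01 X122.604 Y26.121
M5
G0 X244.544 Y122.928
M3 S439
G01 X159.243 Y54.716 F1631
G01 X174.242 Y10.906
G01 X14.125 Y121.335
G01 X207.965 Y45.358
G01 X244.544 Y122.928
M5
G0 X116.297 Y123.440
M3 S439
G01 X115.580 Y110.168 F1631
G01 X115.029 Y99.661
G01 X114.643 Y91.919
G01 X114.422 Y86.942
G01 X114.367 Y84.731
G01 X114.478 Y85.284
M5
G0 X227.007 Y28.715
M3 S439
G01 X210.137 Y18.239 F1631
G01 X191.752 Y11.642
G01 X171.851 Y8.925
G01 X150.434 Y10.086
G01 X127.502 Y15.127
G01 X103.054 Y24.046
M5
G0 X0.000 Y0.000

1 u = 1 mm; y_m = 146.431 − y.

[1] `<path>` regular polygon, #000000→score S439 F1631: (122.604,26.121) → (109.569,20.191) → (97.916,28.514) → (99.298,42.767) → (112.333,48.697) → (123.986,40.374) → (122.604,26.121) (closed)

[2] `<polygon>` closed polygon, #000000→score S439 F1631: (244.544,122.928) → (159.243,54.716) → (174.242,10.906) → (14.125,121.335) → (207.965,45.358) → (244.544,122.928) (closed)

[3] `<path>` quadratic bezier, #000000→score S439 F1631: (116.297,123.440) → (115.580,110.168) → (115.029,99.661) → (114.643,91.919) → (114.422,86.942) → (114.367,84.731) → (114.478,85.284)

[4] `<path>` quadratic bezier, #000000→score S439 F1631: (227.007,28.715) → (210.137,18.239) → (191.752,11.642) → (171.851,8.925) → (150.434,10.086) → (127.502,15.127) → (103.054,24.046)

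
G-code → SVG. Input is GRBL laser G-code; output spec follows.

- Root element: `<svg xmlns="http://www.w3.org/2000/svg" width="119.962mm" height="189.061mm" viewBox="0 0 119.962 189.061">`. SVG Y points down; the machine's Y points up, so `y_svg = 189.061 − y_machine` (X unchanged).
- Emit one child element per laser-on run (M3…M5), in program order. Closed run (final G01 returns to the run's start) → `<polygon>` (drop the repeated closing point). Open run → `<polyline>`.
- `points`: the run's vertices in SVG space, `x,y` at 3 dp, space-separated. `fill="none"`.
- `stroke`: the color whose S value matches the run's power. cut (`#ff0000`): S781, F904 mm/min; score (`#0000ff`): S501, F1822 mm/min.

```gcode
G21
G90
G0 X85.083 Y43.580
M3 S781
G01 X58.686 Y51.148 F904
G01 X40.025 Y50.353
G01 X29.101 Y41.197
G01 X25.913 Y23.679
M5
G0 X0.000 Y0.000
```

Each laser-on run becomes one SVG element. Flip Y back into SVG space with y_svg = 189.061 − y_machine. Every run uses S781, so all elements get stroke `#ff0000` (cut).

Run 1: The run is open, so emit a `<polyline>` with points (Y-flipped): 85.083,145.481 58.686,137.913 40.025,138.708 29.101,147.864 25.913,165.382.

<svg xmlns="http://www.w3.org/2000/svg" width="119.962mm" height="189.061mm" viewBox="0 0 119.962 189.061">
  <polyline points="85.083,145.481 58.686,137.913 40.025,138.708 29.101,147.864 25.913,165.382" fill="none" stroke="#ff0000"/>
</svg>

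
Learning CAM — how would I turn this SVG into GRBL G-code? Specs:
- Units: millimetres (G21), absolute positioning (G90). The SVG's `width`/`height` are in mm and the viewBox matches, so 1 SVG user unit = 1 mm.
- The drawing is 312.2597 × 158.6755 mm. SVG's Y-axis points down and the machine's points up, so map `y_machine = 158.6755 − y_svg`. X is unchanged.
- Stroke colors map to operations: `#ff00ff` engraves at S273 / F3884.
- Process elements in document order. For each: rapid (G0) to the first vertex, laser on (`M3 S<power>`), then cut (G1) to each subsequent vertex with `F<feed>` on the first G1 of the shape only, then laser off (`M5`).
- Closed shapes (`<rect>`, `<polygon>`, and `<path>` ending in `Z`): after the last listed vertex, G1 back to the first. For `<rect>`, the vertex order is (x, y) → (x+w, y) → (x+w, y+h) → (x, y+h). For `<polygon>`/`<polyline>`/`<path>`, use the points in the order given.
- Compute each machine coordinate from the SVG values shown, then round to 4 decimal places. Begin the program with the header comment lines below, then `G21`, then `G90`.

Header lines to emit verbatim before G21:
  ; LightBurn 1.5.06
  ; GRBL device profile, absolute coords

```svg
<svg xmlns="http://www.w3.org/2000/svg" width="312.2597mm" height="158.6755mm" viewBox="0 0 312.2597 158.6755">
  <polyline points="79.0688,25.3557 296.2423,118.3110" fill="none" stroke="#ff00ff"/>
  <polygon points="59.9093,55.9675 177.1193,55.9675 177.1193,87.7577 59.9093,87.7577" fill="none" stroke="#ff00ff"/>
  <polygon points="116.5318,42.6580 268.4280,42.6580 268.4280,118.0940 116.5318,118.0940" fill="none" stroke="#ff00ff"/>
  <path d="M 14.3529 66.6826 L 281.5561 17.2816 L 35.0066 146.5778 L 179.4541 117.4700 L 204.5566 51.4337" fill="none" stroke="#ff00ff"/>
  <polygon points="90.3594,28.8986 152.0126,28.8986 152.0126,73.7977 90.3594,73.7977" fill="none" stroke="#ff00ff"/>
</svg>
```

; LightBurn 1.5.06
; GRBL device profile, absolute coords
G21
G90
G0 X79.0688 Y133.3198
M3 S273
G1 X296.2423 Y40.3645 F3884
M5
G0 X59.9093 Y102.7080
M3 S273
G1 X177.1193 Y102.7080 F3884
G1 X177.1193 Y70.9178
G1 X59.9093 Y70.9178
G1 X59.9093 Y102.7080
M5
G0 X116.5318 Y116.0175
M3 S273
G1 X268.4280 Y116.0175 F3884
G1 X268.4280 Y40.5815
G1 X116.5318 Y40.5815
G1 X116.5318 Y116.0175
M5
G0 X14.3529 Y91.9929
M3 S273
G1 X281.5561 Y141.3939 F3884
G1 X35.0066 Y12.0977
G1 X179.4541 Y41.2055
G1 X204.5566 Y107.2418
M5
G0 X90.3594 Y129.7769
M3 S273
G1 X152.0126 Y129.7769 F3884
G1 X152.0126 Y84.8778
G1 X90.3594 Y84.8778
G1 X90.3594 Y129.7769
M5

Since the viewBox matches the mm dimensions, user units are millimetres directly. The only transform is the Y-flip y_m = 158.6755 − y_svg.

Shape 1 is a line segment drawn with `<polyline>`. Its stroke #ff00ff means engrave at S273, F3884. After flipping Y the toolpath is (79.0688,133.3198) → (296.2423,40.3645).

Shape 2 is a rectangle drawn with `<polygon>`. Its stroke #ff00ff means engrave at S273, F3884. After flipping Y the toolpath is (59.9093,102.7080) → (177.1193,102.7080) → (177.1193,70.9178) → (59.9093,70.9178) → (59.9093,102.7080), returning to the start.

Shape 3 is a rectangle drawn with `<polygon>`. Its stroke #ff00ff means engrave at S273, F3884. After flipping Y the toolpath is (116.5318,116.0175) → (268.4280,116.0175) → (268.4280,40.5815) → (116.5318,40.5815) → (116.5318,116.0175), returning to the start.

Shape 4 is a open polyline drawn with `<path>`. Its stroke #ff00ff means engrave at S273, F3884. After flipping Y the toolpath is (14.3529,91.9929) → (281.5561,141.3939) → (35.0066,12.0977) → (179.4541,41.2055) → (204.5566,107.2418).

Shape 5 is a rectangle drawn with `<polygon>`. Its stroke #ff00ff means engrave at S273, F3884. After flipping Y the toolpath is (90.3594,129.7769) → (152.0126,129.7769) → (152.0126,84.8778) → (90.3594,84.8778) → (90.3594,129.7769), returning to the start.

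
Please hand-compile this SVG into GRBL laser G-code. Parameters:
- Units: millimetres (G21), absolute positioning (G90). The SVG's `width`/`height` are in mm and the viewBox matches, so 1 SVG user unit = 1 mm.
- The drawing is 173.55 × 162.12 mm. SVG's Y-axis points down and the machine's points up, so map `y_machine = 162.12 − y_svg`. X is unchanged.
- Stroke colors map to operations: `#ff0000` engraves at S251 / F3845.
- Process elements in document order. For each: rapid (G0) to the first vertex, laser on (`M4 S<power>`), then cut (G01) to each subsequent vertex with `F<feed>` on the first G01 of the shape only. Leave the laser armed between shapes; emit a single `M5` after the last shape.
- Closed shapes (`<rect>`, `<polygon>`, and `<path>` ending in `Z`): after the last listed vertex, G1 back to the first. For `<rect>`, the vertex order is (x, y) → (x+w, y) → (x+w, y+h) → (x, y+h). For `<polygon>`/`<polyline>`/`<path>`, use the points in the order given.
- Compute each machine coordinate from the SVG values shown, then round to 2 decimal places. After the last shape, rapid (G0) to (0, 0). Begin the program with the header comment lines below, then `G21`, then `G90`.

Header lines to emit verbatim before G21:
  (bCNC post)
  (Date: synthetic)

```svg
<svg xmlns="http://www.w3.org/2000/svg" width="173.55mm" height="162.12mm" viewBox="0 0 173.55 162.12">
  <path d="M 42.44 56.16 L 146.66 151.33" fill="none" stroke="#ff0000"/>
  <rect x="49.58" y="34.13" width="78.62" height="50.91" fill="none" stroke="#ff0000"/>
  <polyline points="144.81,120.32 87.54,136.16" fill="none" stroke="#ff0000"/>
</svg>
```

viewBox `0 0 173.55 162.12` with mm width/height → 1 unit = 1 mm. Flip: y_m = 162.12 − y_svg.

**Shape 1** — `<path>` line segment, stroke `#ff0000` → engrave (S251, F3845). Machine vertices: (42.44,105.96) → (146.66,10.79). Open path.

**Shape 2** — `<rect>` rectangle, stroke `#ff0000` → engrave (S251, F3845). Machine vertices: (49.58,127.99) → (128.20,127.99) → (128.20,77.08) → (49.58,77.08) → (49.58,127.99). Closed: final G1 returns to the first vertex.

**Shape 3** — `<polyline>` line segment, stroke `#ff0000` → engrave (S251, F3845). Machine vertices: (144.81,41.80) → (87.54,25.96). Open path.

(bCNC post)
(Date: synthetic)
G21
G90
G0 X42.44 Y105.96
M4 S251
G01 X146.66 Y10.79 F3845
G0 X49.58 Y127.99
M4 S251
G01 X128.20 Y127.99 F3845
G01 X128.20 Y77.08
G01 X49.58 Y77.08
G01 X49.58 Y127.99
G0 X144.81 Y41.80
M4 S251
G01 X87.54 Y25.96 F3845
M5
G0 X0.00 Y0.00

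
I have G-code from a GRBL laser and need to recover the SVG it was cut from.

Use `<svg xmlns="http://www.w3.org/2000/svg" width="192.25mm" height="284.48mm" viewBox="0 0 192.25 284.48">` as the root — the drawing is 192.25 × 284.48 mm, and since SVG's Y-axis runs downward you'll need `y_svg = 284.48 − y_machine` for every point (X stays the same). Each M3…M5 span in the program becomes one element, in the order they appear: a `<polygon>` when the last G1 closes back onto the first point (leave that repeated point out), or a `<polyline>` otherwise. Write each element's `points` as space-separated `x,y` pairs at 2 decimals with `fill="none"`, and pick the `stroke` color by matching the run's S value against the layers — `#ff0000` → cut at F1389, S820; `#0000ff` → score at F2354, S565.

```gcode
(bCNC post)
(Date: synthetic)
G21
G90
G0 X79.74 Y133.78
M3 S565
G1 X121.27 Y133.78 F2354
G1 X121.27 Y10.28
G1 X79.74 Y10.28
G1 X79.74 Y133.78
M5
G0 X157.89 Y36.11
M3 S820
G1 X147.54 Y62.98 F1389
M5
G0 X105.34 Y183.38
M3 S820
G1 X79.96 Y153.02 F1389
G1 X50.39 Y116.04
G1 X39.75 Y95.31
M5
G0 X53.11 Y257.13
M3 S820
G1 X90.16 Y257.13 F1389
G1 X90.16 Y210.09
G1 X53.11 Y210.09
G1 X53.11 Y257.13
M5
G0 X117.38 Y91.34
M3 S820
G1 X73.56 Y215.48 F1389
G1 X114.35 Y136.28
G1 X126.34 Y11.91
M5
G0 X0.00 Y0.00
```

<svg xmlns="http://www.w3.org/2000/svg" width="192.25mm" height="284.48mm" viewBox="0 0 192.25 284.48">
  <polygon points="79.74,150.70 121.27,150.70 121.27,274.20 79.74,274.20" fill="none" stroke="#0000ff"/>
  <polyline points="157.89,248.37 147.54,221.50" fill="none" stroke="#ff0000"/>
  <polyline points="105.34,101.10 79.96,131.46 50.39,168.44 39.75,189.17" fill="none" stroke="#ff0000"/>
  <polygon points="53.11,27.35 90.16,27.35 90.16,74.39 53.11,74.39" fill="none" stroke="#ff0000"/>
  <polyline points="117.38,193.14 73.56,69.00 114.35,148.20 126.34,272.57" fill="none" stroke="#ff0000"/>
</svg>

Each laser-on run becomes one SVG element. Flip Y back into SVG space with y_svg = 284.48 − y_machine.

Run 1: power S565 maps to stroke `#0000ff` (score). The run returns to its start, so emit a `<polygon>` with points (Y-flipped): 79.74,150.70 121.27,150.70 121.27,274.20 79.74,274.20.

Run 2: S820 ⇒ cut layer `#ff0000`. The run is open, so emit a `<polyline>` with points (Y-flipped): 157.89,248.37 147.54,221.50.

Run 3: power S820 maps to stroke `#ff0000` (cut). The run is open, so emit a `<polyline>` with points (Y-flipped): 105.34,101.10 79.96,131.46 50.39,168.44 39.75,189.17.

Run 4: S820 ⇒ cut layer `#ff0000`. The run returns to its start, so emit a `<polygon>` with points (Y-flipped): 53.11,27.35 90.16,27.35 90.16,74.39 53.11,74.39.

Run 5: power S820 maps to stroke `#ff0000` (cut). The run is open, so emit a `<polyline>` with points (Y-flipped): 117.38,193.14 73.56,69.00 114.35,148.20 126.34,272.57.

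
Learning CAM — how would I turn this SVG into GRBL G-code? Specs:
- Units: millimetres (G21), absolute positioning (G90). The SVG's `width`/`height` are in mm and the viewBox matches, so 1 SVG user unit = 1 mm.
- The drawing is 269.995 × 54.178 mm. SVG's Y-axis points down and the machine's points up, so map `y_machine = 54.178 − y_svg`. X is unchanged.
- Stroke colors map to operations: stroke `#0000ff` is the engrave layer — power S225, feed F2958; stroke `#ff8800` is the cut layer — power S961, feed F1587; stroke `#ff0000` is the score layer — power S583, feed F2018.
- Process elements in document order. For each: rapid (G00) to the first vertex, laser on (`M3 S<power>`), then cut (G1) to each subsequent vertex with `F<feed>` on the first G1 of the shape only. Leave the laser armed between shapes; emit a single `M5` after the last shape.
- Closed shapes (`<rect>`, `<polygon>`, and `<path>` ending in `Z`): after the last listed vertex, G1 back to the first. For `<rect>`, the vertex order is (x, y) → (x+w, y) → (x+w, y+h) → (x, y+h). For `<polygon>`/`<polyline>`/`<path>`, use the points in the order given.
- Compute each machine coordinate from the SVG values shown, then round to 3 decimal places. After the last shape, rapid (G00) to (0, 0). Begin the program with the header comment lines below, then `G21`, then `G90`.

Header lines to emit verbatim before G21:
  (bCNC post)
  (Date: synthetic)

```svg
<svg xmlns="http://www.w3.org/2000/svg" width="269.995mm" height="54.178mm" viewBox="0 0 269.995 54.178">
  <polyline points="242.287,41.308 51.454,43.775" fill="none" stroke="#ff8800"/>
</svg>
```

viewBox `0 0 269.995 54.178` with mm width/height → 1 unit = 1 mm. Flip: y_m = 54.178 − y_svg.

**Shape 1** — `<polyline>` line segment, stroke `#ff8800` → cut (S961, F1587). Machine vertices: (242.287,12.870) → (51.454,10.403). Open path.

(bCNC post)
(Date: synthetic)
G21
G90
G00 X242.287 Y12.870
M3 S961
G1 X51.454 Y10.403 F1587
M5
G00 X0.000 Y0.000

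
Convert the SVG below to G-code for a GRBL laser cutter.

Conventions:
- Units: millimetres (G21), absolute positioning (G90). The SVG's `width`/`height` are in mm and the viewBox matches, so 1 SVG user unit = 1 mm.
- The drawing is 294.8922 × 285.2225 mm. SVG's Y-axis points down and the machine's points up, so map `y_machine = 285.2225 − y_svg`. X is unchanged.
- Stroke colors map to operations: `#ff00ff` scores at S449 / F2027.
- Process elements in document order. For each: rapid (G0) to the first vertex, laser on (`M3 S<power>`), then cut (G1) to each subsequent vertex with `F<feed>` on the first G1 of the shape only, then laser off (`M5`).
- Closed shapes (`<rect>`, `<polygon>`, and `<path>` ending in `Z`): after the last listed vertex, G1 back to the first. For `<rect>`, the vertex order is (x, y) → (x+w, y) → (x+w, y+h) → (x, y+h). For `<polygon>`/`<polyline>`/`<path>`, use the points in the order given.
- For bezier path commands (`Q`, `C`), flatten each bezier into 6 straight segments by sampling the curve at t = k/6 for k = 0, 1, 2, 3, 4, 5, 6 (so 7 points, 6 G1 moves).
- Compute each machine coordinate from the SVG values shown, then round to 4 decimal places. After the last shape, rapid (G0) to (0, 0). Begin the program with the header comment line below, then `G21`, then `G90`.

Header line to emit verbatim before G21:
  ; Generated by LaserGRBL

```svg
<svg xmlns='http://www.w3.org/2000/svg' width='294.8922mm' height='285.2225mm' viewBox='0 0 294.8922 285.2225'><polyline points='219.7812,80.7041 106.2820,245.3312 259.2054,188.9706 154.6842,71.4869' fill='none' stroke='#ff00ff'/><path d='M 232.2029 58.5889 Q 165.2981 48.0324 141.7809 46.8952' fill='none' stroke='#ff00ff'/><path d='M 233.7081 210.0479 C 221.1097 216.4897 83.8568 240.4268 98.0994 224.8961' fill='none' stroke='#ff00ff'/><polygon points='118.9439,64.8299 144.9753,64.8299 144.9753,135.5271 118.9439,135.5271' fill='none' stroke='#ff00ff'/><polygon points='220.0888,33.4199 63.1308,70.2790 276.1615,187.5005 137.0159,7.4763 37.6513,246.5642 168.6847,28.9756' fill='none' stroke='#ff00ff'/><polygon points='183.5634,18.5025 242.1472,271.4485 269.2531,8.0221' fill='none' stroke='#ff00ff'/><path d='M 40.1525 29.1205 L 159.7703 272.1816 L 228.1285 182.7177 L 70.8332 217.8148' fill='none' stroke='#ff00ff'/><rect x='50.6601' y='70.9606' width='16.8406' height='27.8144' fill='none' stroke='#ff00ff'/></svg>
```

1 u = 1 mm; y_m = 285.2225 − y.

[1] `<polyline>` open polyline, #ff00ff→score S449 F2027: (219.7812,204.5184) → (106.2820,39.8913) → (259.2054,96.2519) → (154.6842,213.7356)

[2] `<path>` quadratic bezier, #ff00ff→score S449 F2027: (232.2029,226.6336) → (211.1065,229.8908) → (192.4205,232.6247) → (176.1450,234.8353) → (162.2799,236.5226) → (150.8252,237.6866) → (141.7809,238.3273)

[3] `<path>` cubic bezier, #ff00ff→score S449 F2027: (233.7081,75.1746) → (218.2995,70.7595) → (189.7860,65.0108) → (155.8384,59.5108) → (124.1275,55.8419) → (102.3243,55.5863) → (98.0994,60.3264)

[4] `<polygon>` rectangle, #ff00ff→score S449 F2027: (118.9439,220.3926) → (144.9753,220.3926) → (144.9753,149.6954) → (118.9439,149.6954) → (118.9439,220.3926) (closed)

[5] `<polygon>` closed polygon, #ff00ff→score S449 F2027: (220.0888,251.8026) → (63.1308,214.9435) → (276.1615,97.7220) → (137.0159,277.7462) → (37.6513,38.6583) → (168.6847,256.2469) → (220.0888,251.8026) (closed)

[6] `<polygon>` closed polygon, #ff00ff→score S449 F2027: (183.5634,266.7200) → (242.1472,13.7740) → (269.2531,277.2004) → (183.5634,266.7200) (closed)

[7] `<path>` open polyline, #ff00ff→score S449 F2027: (40.1525,256.1020) → (159.7703,13.0409) → (228.1285,102.5048) → (70.8332,67.4077)

[8] `<rect>` rectangle, #ff00ff→score S449 F2027: (50.6601,214.2619) → (67.5007,214.2619) → (67.5007,186.4475) → (50.6601,186.4475) → (50.6601,214.2619) (closed)

; Generated by LaserGRBL
G21
G90
G0 X219.7812 Y204.5184
M3 S449
G1 X106.2820 Y39.8913 F2027
G1 X259.2054 Y96.2519
G1 X154.6842 Y213.7356
M5
G0 X232.2029 Y226.6336
M3 S449
G1 X211.1065 Y229.8908 F2027
G1 X192.4205 Y232.6247
G1 X176.1450 Y234.8353
G1 X162.2799 Y236.5226
G1 X150.8252 Y237.6866
G1 X141.7809 Y238.3273
M5
G0 X233.7081 Y75.1746
M3 S449
G1 X218.2995 Y70.7595 F2027
G1 X189.7860 Y65.0108
G1 X155.8384 Y59.5108
G1 X124.1275 Y55.8419
G1 X102.3243 Y55.5863
G1 X98.0994 Y60.3264
M5
G0 X118.9439 Y220.3926
M3 S449
G1 X144.9753 Y220.3926 F2027
G1 X144.9753 Y149.6954
G1 X118.9439 Y149.6954
G1 X118.9439 Y220.3926
M5
G0 X220.0888 Y251.8026
M3 S449
G1 X63.1308 Y214.9435 F2027
G1 X276.1615 Y97.7220
G1 X137.0159 Y277.7462
G1 X37.6513 Y38.6583
G1 X168.6847 Y256.2469
G1 X220.0888 Y251.8026
M5
G0 X183.5634 Y266.7200
M3 S449
G1 X242.1472 Y13.7740 F2027
G1 X269.2531 Y277.2004
G1 X183.5634 Y266.7200
M5
G0 X40.1525 Y256.1020
M3 S449
G1 X159.7703 Y13.0409 F2027
G1 X228.1285 Y102.5048
G1 X70.8332 Y67.4077
M5
G0 X50.6601 Y214.2619
M3 S449
G1 X67.5007 Y214.2619 F2027
G1 X67.5007 Y186.4475
G1 X50.6601 Y186.4475
G1 X50.6601 Y214.2619
M5
G0 X0.0000 Y0.0000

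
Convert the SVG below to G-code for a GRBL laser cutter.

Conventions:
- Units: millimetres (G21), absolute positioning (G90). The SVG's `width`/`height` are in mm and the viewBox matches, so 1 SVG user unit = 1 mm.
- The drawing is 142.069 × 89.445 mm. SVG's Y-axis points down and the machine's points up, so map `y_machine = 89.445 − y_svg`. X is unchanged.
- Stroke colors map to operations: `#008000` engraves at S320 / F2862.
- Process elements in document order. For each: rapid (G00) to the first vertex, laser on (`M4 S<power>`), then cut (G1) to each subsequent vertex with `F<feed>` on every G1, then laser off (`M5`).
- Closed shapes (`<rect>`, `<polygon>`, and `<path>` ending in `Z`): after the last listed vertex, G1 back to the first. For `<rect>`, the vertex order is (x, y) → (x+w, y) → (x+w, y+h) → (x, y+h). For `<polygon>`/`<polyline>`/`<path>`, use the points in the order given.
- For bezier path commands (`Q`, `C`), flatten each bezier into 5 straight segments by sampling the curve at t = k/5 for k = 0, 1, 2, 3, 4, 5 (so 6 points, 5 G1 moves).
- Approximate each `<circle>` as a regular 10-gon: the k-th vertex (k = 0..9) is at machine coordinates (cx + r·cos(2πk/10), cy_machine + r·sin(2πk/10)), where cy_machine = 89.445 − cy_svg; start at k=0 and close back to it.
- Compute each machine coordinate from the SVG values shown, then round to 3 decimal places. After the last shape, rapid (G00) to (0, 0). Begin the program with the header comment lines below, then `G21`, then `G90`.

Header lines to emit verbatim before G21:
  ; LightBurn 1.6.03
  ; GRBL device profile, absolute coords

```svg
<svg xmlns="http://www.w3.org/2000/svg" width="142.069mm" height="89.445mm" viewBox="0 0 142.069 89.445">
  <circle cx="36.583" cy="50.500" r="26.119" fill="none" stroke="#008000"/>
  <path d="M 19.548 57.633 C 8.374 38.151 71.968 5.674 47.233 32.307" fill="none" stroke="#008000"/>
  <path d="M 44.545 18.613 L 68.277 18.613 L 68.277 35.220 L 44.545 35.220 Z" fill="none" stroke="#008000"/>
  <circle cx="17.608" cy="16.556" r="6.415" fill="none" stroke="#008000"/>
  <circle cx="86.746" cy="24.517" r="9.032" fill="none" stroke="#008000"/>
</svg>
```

viewBox `0 0 142.069 89.445` with mm width/height → 1 unit = 1 mm. Flip: y_m = 89.445 − y_svg.

**Shape 1** — `<circle>` circle, stroke `#008000` → engrave (S320, F2862). Machine vertices: (62.702,38.945) → (57.714,54.297) → (44.654,63.786) → (28.512,63.786) → (15.452,54.297) → (10.464,38.945) → (15.452,23.593) → (28.512,14.104) → (44.654,14.104) → (57.714,23.593) → (62.702,38.945). Closed: final G1 returns to the first vertex.

**Shape 2** — `<path>` cubic bezier, stroke `#008000` → engrave (S320, F2862). Control points (SVG): P0=(19.548,57.633), P1=(8.374,38.151), P2=(71.968,5.674), P3=(47.233,32.307); sampled at t=k/5. Machine vertices: (19.548,31.812) → (20.511,44.484) → (31.590,56.813) → (44.955,65.340) → (52.779,66.601) → (47.233,57.138). Open path.

**Shape 3** — `<path>` rectangle, stroke `#008000` → engrave (S320, F2862). Machine vertices: (44.545,70.832) → (68.277,70.832) → (68.277,54.225) → (44.545,54.225) → (44.545,70.832). Closed: final G1 returns to the first vertex.

**Shape 4** — `<circle>` circle, stroke `#008000` → engrave (S320, F2862). Machine vertices: (24.023,72.889) → (22.798,76.660) → (19.590,78.990) → (15.626,78.990) → (12.418,76.660) → (11.193,72.889) → (12.418,69.118) → (15.626,66.788) → (19.590,66.788) → (22.798,69.118) → (24.023,72.889). Closed: final G1 returns to the first vertex.

**Shape 5** — `<circle>` circle, stroke `#008000` → engrave (S320, F2862). Machine vertices: (95.778,64.928) → (94.053,70.237) → (89.537,73.518) → (83.955,73.518) → (79.439,70.237) → (77.714,64.928) → (79.439,59.619) → (83.955,56.338) → (89.537,56.338) → (94.053,59.619) → (95.778,64.928). Closed: final G1 returns to the first vertex.

; LightBurn 1.6.03
; GRBL device profile, absolute coords
G21
G90
G00 X62.702 Y38.945
M4 S320
G1 X57.714 Y54.297 F2862
G1 X44.654 Y63.786 F2862
G1 X28.512 Y63.786 F2862
G1 X15.452 Y54.297 F2862
G1 X10.464 Y38.945 F2862
G1 X15.452 Y23.593 F2862
G1 X28.512 Y14.104 F2862
G1 X44.654 Y14.104 F2862
G1 X57.714 Y23.593 F2862
G1 X62.702 Y38.945 F2862
M5
G00 X19.548 Y31.812
M4 S320
G1 X20.511 Y44.484 F2862
G1 X31.590 Y56.813 F2862
G1 X44.955 Y65.340 F2862
G1 X52.779 Y66.601 F2862
G1 X47.233 Y57.138 F2862
M5
G00 X44.545 Y70.832
M4 S320
G1 X68.277 Y70.832 F2862
G1 X68.277 Y54.225 F2862
G1 X44.545 Y54.225 F2862
G1 X44.545 Y70.832 F2862
M5
G00 X24.023 Y72.889
M4 S320
G1 X22.798 Y76.660 F2862
G1 X19.590 Y78.990 F2862
G1 X15.626 Y78.990 F2862
G1 X12.418 Y76.660 F2862
G1 X11.193 Y72.889 F2862
G1 X12.418 Y69.118 F2862
G1 X15.626 Y66.788 F2862
G1 X19.590 Y66.788 F2862
G1 X22.798 Y69.118 F2862
G1 X24.023 Y72.889 F2862
M5
G00 X95.778 Y64.928
M4 S320
G1 X94.053 Y70.237 F2862
G1 X89.537 Y73.518 F2862
G1 X83.955 Y73.518 F2862
G1 X79.439 Y70.237 F2862
G1 X77.714 Y64.928 F2862
G1 X79.439 Y59.619 F2862
G1 X83.955 Y56.338 F2862
G1 X89.537 Y56.338 F2862
G1 X94.053 Y59.619 F2862
G1 X95.778 Y64.928 F2862
M5
G00 X0.000 Y0.000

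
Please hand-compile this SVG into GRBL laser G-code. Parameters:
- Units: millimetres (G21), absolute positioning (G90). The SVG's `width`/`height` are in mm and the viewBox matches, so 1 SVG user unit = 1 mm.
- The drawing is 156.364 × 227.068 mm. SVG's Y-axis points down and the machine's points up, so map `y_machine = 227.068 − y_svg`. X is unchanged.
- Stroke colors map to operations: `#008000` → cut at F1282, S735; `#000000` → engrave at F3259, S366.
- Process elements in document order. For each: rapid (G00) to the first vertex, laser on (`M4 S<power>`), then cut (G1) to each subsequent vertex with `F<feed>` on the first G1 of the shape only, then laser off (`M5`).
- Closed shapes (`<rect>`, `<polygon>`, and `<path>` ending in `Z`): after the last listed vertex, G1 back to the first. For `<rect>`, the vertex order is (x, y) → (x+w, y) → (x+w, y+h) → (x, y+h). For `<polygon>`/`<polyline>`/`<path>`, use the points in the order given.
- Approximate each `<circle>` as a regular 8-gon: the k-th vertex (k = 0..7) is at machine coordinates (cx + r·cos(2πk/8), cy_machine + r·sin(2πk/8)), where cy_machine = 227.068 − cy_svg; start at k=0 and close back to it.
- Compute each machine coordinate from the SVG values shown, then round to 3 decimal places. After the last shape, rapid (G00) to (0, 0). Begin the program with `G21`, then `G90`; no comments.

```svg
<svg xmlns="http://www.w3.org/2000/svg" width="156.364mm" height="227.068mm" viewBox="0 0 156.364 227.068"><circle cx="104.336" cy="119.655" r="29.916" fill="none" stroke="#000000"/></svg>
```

G21
G90
G00 X134.252 Y107.413
M4 S366
G1 X125.490 Y128.567 F3259
G1 X104.336 Y137.329
G1 X83.182 Y128.567
G1 X74.420 Y107.413
G1 X83.182 Y86.259
G1 X104.336 Y77.497
G1 X125.490 Y86.259
G1 X134.252 Y107.413
M5
G00 X0.000 Y0.000

1 u = 1 mm; y_m = 227.068 − y.

[1] `<circle>` circle, #000000→engrave S366 F3259: (134.252,107.413) → (125.490,128.567) → (104.336,137.329) → (83.182,128.567) → (74.420,107.413) → (83.182,86.259) → (104.336,77.497) → (125.490,86.259) → (134.252,107.413) (closed)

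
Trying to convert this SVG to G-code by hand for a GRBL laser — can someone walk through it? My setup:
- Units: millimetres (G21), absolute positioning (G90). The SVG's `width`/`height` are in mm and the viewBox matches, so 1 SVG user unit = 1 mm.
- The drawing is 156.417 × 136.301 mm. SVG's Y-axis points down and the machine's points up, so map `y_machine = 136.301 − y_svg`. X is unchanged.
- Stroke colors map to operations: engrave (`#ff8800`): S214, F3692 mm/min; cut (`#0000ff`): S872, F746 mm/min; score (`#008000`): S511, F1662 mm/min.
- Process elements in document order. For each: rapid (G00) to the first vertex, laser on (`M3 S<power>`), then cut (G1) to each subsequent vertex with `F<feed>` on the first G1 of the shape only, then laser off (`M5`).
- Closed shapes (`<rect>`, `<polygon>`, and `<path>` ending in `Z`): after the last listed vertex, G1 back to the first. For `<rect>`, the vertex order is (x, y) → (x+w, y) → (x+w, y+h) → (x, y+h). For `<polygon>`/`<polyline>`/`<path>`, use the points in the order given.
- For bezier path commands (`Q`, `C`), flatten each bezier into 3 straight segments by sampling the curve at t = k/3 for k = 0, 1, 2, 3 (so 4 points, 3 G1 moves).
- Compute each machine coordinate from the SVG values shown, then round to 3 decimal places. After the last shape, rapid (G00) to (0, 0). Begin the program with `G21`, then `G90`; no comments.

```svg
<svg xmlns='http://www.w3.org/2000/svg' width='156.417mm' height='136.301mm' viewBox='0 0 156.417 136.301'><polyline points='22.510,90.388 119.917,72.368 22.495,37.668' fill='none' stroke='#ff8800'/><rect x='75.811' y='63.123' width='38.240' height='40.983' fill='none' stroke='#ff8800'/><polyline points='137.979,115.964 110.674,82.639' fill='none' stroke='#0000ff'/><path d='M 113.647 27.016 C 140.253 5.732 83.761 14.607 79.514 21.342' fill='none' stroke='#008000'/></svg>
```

G21
G90
G00 X22.510 Y45.913
M3 S214
G1 X119.917 Y63.933 F3692
G1 X22.495 Y98.633
M5
G00 X75.811 Y73.178
M3 S214
G1 X114.051 Y73.178 F3692
G1 X114.051 Y32.195
G1 X75.811 Y32.195
G1 X75.811 Y73.178
M5
G00 X137.979 Y20.337
M3 S872
G1 X110.674 Y53.662 F746
M5
G00 X113.647 Y109.285
M3 S511
G1 X117.566 Y121.712 F1662
G1 X96.163 Y121.211
G1 X79.514 Y114.959
M5
G00 X0.000 Y0.000

1 u = 1 mm; y_m = 136.301 − y.

[1] `<polyline>` open polyline, #ff8800→engrave S214 F3692: (22.510,45.913) → (119.917,63.933) → (22.495,98.633)

[2] `<rect>` rectangle, #ff8800→engrave S214 F3692: (75.811,73.178) → (114.051,73.178) → (114.051,32.195) → (75.811,32.195) → (75.811,73.178) (closed)

[3] `<polyline>` line segment, #0000ff→cut S872 F746: (137.979,20.337) → (110.674,53.662)

[4] `<path>` cubic bezier, #008000→score S511 F1662: (113.647,109.285) → (117.566,121.712) → (96.163,121.211) → (79.514,114.959)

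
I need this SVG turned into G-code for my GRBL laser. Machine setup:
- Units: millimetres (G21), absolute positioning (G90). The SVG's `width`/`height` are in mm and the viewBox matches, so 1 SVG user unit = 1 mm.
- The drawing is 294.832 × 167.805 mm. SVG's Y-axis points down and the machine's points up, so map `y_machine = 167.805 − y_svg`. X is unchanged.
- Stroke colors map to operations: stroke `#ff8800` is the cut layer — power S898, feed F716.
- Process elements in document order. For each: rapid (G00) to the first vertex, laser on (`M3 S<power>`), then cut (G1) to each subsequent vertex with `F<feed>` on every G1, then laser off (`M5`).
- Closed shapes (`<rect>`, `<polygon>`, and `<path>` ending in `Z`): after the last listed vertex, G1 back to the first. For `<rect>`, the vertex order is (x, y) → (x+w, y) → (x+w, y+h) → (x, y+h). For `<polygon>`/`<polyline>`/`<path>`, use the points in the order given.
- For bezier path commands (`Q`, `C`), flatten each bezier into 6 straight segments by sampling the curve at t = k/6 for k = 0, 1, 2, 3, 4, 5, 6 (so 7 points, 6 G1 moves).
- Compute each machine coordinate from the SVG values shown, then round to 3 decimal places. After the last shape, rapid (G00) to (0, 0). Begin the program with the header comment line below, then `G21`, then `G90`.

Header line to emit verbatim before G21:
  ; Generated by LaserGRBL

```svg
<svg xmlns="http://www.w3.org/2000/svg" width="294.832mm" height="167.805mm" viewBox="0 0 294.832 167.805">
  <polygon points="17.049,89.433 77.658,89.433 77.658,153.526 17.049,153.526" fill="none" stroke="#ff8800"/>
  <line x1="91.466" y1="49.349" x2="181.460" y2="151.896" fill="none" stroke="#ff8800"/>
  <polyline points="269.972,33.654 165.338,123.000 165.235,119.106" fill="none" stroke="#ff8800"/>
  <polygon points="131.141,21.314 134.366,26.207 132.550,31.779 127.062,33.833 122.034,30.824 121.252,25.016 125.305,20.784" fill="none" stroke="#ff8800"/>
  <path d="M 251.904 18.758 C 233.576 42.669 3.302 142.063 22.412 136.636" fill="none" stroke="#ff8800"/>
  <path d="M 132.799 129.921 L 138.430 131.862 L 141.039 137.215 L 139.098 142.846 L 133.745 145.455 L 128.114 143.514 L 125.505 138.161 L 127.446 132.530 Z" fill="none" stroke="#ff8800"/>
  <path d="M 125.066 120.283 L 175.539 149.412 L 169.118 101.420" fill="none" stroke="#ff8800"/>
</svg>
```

viewBox `0 0 294.832 167.805` with mm width/height → 1 unit = 1 mm. Flip: y_m = 167.805 − y_svg.

**Shape 1** — `<polygon>` rectangle, stroke `#ff8800` → cut (S898, F716). Machine vertices: (17.049,78.372) → (77.658,78.372) → (77.658,14.279) → (17.049,14.279) → (17.049,78.372). Closed: final G1 returns to the first vertex.

**Shape 2** — `<line>` line segment, stroke `#ff8800` → cut (S898, F716). Machine vertices: (91.466,118.456) → (181.460,15.909). Open path.

**Shape 3** — `<polyline>` open polyline, stroke `#ff8800` → cut (S898, F716). Machine vertices: (269.972,134.151) → (165.338,44.805) → (165.235,48.699). Open path.

**Shape 4** — `<polygon>` regular polygon, stroke `#ff8800` → cut (S898, F716). Machine vertices: (131.141,146.491) → (134.366,141.598) → (132.550,136.026) → (127.062,133.972) → (122.034,136.981) → (121.252,142.789) → (125.305,147.021) → (131.141,146.491). Closed: final G1 returns to the first vertex.

**Shape 5** — `<path>` cubic bezier, stroke `#ff8800` → cut (S898, F716). Control points (SVG): P0=(251.904,18.758), P1=(233.576,42.669), P2=(3.302,142.063), P3=(22.412,136.636); sampled at t=k/6. Machine vertices: (251.904,149.047) → (227.214,131.636) → (180.014,106.653) → (123.119,79.106) → (69.344,54.004) → (31.503,36.356) → (22.412,31.169). Open path.

**Shape 6** — `<path>` regular polygon, stroke `#ff8800` → cut (S898, F716). Machine vertices: (132.799,37.884) → (138.430,35.943) → (141.039,30.590) → (139.098,24.959) → (133.745,22.350) → (128.114,24.291) → (125.505,29.644) → (127.446,35.275) → (132.799,37.884). Closed: final G1 returns to the first vertex.

**Shape 7** — `<path>` open polyline, stroke `#ff8800` → cut (S898, F716). Machine vertices: (125.066,47.522) → (175.539,18.393) → (169.118,66.385). Open path.

; Generated by LaserGRBL
G21
G90
G00 X17.049 Y78.372
M3 S898
G1 X77.658 Y78.372 F716
G1 X77.658 Y14.279 F716
G1 X17.049 Y14.279 F716
G1 X17.049 Y78.372 F716
M5
G00 X91.466 Y118.456
M3 S898
G1 X181.460 Y15.909 F716
M5
G00 X269.972 Y134.151
M3 S898
G1 X165.338 Y44.805 F716
G1 X165.235 Y48.699 F716
M5
G00 X131.141 Y146.491
M3 S898
G1 X134.366 Y141.598 F716
G1 X132.550 Y136.026 F716
G1 X127.062 Y133.972 F716
G1 X122.034 Y136.981 F716
G1 X121.252 Y142.789 F716
G1 X125.305 Y147.021 F716
G1 X131.141 Y146.491 F716
M5
G00 X251.904 Y149.047
M3 S898
G1 X227.214 Y131.636 F716
G1 X180.014 Y106.653 F716
G1 X123.119 Y79.106 F716
G1 X69.344 Y54.004 F716
G1 X31.503 Y36.356 F716
G1 X22.412 Y31.169 F716
M5
G00 X132.799 Y37.884
M3 S898
G1 X138.430 Y35.943 F716
G1 X141.039 Y30.590 F716
G1 X139.098 Y24.959 F716
G1 X133.745 Y22.350 F716
G1 X128.114 Y24.291 F716
G1 X125.505 Y29.644 F716
G1 X127.446 Y35.275 F716
G1 X132.799 Y37.884 F716
M5
G00 X125.066 Y47.522
M3 S898
G1 X175.539 Y18.393 F716
G1 X169.118 Y66.385 F716
M5
G00 X0.000 Y0.000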